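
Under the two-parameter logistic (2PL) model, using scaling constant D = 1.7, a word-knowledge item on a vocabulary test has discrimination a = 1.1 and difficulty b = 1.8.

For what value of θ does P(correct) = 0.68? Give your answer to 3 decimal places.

2.203

P(θ) = 1 / (1 + exp(−D·a(θ − b)))
logit = ln(0.6800/0.3200) = 0.7538
θ = b + logit/(1.7·a) = 1.8 + 0.7538/1.8700 = 2.2031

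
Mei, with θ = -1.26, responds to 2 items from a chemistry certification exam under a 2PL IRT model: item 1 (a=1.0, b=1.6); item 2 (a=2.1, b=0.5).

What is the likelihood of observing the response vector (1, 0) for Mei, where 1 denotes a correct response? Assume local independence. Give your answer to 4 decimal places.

P(θ) = 1 / (1 + exp(−a(θ − b)))
P_1 = 1/(1+e^{2.8600}) = 0.0542
P_2 = 1/(1+e^{3.6960}) = 0.0242
L = P_1 × (1−P_2) = 0.0542 × 0.9758 = 0.05285

0.0529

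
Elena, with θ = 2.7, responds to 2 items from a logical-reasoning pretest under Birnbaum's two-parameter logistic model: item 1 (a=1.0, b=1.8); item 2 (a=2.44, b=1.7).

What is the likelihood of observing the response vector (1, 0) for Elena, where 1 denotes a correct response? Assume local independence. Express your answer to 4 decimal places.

0.0570

P(θ) = 1 / (1 + exp(−a(θ − b)))
P_1 = 1/(1+e^{-0.9000}) = 0.7109
P_2 = 1/(1+e^{-2.4400}) = 0.9198
L = P_1 × (1−P_2) = 0.7109 × 0.0802 = 0.05700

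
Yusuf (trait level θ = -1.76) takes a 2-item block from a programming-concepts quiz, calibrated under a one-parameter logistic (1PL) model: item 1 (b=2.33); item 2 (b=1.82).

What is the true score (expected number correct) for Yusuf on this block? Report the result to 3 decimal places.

0.044

P(θ) = 1 / (1 + exp(−(θ − b)))
P_1 = 1/(1+e^{4.0900}) = 0.0165
P_2 = 1/(1+e^{3.5800}) = 0.0271
E[score] = 0.0165 + 0.0271 = 0.0436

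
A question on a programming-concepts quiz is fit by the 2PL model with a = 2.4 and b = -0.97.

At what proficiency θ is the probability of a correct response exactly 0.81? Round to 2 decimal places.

P(θ) = 1 / (1 + exp(−a(θ − b)))
logit = ln(0.8100/0.1900) = 1.4500
θ = b + logit/(a) = -0.97 + 1.4500/2.4000 = -0.3658

-0.37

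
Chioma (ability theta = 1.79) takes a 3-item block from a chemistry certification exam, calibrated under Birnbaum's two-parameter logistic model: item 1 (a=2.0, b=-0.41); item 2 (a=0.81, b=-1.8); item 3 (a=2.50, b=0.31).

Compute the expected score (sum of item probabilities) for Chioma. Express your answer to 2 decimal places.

2.91

P(theta) = 1 / (1 + exp(−a(theta − b)))
P_1 = 1/(1+e^{-4.4000}) = 0.9879
P_2 = 1/(1+e^{-2.9079}) = 0.9482
P_3 = 1/(1+e^{-3.7000}) = 0.9759
E[score] = 0.9879 + 0.9482 + 0.9759 = 2.9120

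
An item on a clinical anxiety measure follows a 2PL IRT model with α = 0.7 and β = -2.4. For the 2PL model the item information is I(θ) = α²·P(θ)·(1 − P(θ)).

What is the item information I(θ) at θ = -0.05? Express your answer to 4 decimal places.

P = 1/(1+e^{-1.6450}) = 0.8382
P(1−P) = 0.8382 × 0.1618 = 0.1356
I = α² × P(1−P) = 0.7² × 0.1356 = 0.06645

0.0664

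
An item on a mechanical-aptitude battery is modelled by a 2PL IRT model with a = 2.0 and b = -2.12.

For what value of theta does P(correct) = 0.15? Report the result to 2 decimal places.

P(theta) = 1 / (1 + exp(−a(theta − b)))
logit = ln(0.1500/0.8500) = -1.7346
theta = b + logit/(a) = -2.12 + (-1.7346)/2.0000 = -2.9873

-2.99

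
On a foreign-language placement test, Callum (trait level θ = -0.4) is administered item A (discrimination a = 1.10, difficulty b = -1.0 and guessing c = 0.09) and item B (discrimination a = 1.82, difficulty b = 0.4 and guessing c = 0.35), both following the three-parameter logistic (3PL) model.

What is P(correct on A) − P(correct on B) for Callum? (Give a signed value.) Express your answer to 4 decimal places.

P(θ) = c + (1 − c) · 1 / (1 + exp(−a(θ − b)))
P_A = 0.6899
P_B = 0.4729
P_A − P_B = 0.2170

0.2170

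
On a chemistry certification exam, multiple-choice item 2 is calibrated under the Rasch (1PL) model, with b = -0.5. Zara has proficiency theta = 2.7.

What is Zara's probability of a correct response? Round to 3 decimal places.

0.961

P(theta) = 1 / (1 + exp(−(theta − b)))
Exponent: (2.7 − (-0.5)) = 3.2000
1/(1 + e^{-3.2000}) = 0.9608
P = 0.9608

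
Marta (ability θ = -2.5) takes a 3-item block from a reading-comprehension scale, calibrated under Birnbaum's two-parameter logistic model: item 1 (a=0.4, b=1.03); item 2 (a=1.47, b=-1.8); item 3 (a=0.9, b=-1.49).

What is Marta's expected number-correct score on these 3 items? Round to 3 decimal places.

P(θ) = 1 / (1 + exp(−a(θ − b)))
P_1 = 1/(1+e^{1.4120}) = 0.1959
P_2 = 1/(1+e^{1.0290}) = 0.2633
P_3 = 1/(1+e^{0.9090}) = 0.2872
E[score] = 0.1959 + 0.2633 + 0.2872 = 0.7464

0.746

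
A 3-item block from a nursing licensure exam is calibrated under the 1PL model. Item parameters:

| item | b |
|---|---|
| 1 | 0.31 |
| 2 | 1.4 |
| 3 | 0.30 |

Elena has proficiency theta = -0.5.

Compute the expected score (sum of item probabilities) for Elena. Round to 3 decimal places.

0.748

P(theta) = 1 / (1 + exp(−(theta − b)))
P_1 = 1/(1+e^{0.8100}) = 0.3079
P_2 = 1/(1+e^{1.9000}) = 0.1301
P_3 = 1/(1+e^{0.8000}) = 0.3100
E[score] = 0.3079 + 0.1301 + 0.3100 = 0.7480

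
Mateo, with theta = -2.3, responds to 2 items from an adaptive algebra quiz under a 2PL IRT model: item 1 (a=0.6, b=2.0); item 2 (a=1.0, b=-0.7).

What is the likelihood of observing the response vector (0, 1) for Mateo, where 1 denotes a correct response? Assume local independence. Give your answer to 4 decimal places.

P(theta) = 1 / (1 + exp(−a(theta − b)))
P_1 = 1/(1+e^{2.5800}) = 0.0704
P_2 = 1/(1+e^{1.6000}) = 0.1680
L = (1−P_1) × P_2 = 0.9296 × 0.1680 = 0.15615

0.1561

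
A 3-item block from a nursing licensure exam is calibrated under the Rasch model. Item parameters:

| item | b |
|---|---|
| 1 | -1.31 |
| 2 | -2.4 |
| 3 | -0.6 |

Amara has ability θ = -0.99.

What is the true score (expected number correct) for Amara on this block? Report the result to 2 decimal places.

1.79

P(θ) = 1 / (1 + exp(−(θ − b)))
P_1 = 1/(1+e^{-0.3200}) = 0.5793
P_2 = 1/(1+e^{-1.4100}) = 0.8038
P_3 = 1/(1+e^{0.3900}) = 0.4037
E[score] = 0.5793 + 0.8038 + 0.4037 = 1.7868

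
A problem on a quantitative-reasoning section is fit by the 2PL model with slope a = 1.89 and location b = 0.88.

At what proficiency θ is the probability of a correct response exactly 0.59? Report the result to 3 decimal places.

1.073

P(θ) = 1 / (1 + exp(−a(θ − b)))
logit = ln(0.5900/0.4100) = 0.3640
θ = b + logit/(a) = 0.88 + 0.3640/1.8900 = 1.0726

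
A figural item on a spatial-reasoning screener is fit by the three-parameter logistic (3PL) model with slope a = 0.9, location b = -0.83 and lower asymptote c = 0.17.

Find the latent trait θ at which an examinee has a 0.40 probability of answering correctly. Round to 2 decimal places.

-1.90

P(θ) = c + (1 − c) · 1 / (1 + exp(−a(θ − b)))
Remove guessing floor: (0.40 − 0.17)/(1 − 0.17) = 0.2771
logit = ln(0.2771/0.7229) = -0.9589
θ = b + logit/(a) = -0.83 + (-0.9589)/0.9000 = -1.8954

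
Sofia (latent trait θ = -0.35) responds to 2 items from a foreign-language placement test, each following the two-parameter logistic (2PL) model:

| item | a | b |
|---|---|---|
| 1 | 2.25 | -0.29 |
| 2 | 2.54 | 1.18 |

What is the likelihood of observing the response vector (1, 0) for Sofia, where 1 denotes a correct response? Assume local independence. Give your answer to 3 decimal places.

P(θ) = 1 / (1 + exp(−a(θ − b)))
P_1 = 1/(1+e^{0.1350}) = 0.4663
P_2 = 1/(1+e^{3.8862}) = 0.0201
L = P_1 × (1−P_2) = 0.4663 × 0.9799 = 0.45692

0.457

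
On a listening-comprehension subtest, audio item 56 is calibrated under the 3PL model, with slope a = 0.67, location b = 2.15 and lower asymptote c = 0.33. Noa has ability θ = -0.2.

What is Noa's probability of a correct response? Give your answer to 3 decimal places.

P(θ) = c + (1 − c) · 1 / (1 + exp(−a(θ − b)))
Exponent: 0.67 × (-0.2 − 2.15) = -1.5745
1/(1 + e^{1.5745}) = 0.1716
P = 0.33 + 0.67 × 0.1716 = 0.4450

0.445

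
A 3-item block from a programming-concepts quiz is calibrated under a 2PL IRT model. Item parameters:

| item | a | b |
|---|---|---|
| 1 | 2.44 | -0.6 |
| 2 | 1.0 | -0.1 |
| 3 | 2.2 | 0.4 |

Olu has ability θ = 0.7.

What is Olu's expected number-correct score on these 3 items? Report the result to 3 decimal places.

P(θ) = 1 / (1 + exp(−a(θ − b)))
P_1 = 1/(1+e^{-3.1720}) = 0.9598
P_2 = 1/(1+e^{-0.8000}) = 0.6900
P_3 = 1/(1+e^{-0.6600}) = 0.6593
E[score] = 0.9598 + 0.6900 + 0.6593 = 2.3090

2.309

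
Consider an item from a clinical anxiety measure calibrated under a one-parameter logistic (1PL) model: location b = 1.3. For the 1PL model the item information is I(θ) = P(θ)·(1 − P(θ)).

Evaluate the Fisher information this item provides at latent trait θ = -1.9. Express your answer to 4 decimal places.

0.0376

P = 1/(1+e^{3.2000}) = 0.0392
P(1−P) = 0.0392 × 0.9608 = 0.0376
I = P(1−P) = 0.03763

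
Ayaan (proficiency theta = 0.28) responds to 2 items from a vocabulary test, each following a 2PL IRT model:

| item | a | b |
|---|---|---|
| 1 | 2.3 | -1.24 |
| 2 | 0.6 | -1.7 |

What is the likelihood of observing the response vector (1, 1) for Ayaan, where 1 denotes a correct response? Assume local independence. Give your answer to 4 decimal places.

P(theta) = 1 / (1 + exp(−a(theta − b)))
P_1 = 1/(1+e^{-3.4960}) = 0.9706
P_2 = 1/(1+e^{-1.1880}) = 0.7664
L = P_1 × P_2 = 0.9706 × 0.7664 = 0.74383

0.7438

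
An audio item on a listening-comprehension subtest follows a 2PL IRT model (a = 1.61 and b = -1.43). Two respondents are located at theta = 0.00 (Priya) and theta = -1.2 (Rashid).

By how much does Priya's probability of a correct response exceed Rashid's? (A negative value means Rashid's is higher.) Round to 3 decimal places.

0.318

P(theta) = 1 / (1 + exp(−a(theta − b)))
P(Priya) = 0.9091  [exponent 2.3023]
P(Rashid) = 0.5915  [exponent 0.3703]
Difference = 0.9091 − 0.5915 = 0.3175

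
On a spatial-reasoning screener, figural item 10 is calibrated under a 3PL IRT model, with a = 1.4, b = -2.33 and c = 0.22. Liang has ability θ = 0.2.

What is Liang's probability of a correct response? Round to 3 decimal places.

P(θ) = c + (1 − c) · 1 / (1 + exp(−a(θ − b)))
Exponent: 1.4 × (0.2 − (-2.33)) = 3.5420
1/(1 + e^{-3.5420}) = 0.9719
P = 0.22 + 0.78 × 0.9719 = 0.9781

0.978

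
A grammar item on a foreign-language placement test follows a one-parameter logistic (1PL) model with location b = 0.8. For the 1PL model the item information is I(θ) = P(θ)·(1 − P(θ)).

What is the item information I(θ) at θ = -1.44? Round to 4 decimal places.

0.0870

P = 1/(1+e^{2.2400}) = 0.0962
P(1−P) = 0.0962 × 0.9038 = 0.0870
I = P(1−P) = 0.08696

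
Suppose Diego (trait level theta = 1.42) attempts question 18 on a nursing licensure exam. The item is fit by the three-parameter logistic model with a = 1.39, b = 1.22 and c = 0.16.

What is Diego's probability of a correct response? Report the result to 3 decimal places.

0.638

P(theta) = c + (1 − c) · 1 / (1 + exp(−a(theta − b)))
Exponent: 1.39 × (1.42 − 1.22) = 0.2780
1/(1 + e^{-0.2780}) = 0.5691
P = 0.16 + 0.84 × 0.5691 = 0.6380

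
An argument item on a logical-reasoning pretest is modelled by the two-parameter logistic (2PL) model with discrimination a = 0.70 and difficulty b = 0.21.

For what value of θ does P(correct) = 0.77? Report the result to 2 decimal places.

P(θ) = 1 / (1 + exp(−a(θ − b)))
logit = ln(0.7700/0.2300) = 1.2083
θ = b + logit/(a) = 0.21 + 1.2083/0.7000 = 1.9362

1.94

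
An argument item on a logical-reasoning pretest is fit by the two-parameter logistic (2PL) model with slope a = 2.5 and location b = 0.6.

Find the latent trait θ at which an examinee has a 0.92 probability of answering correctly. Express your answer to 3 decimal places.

1.577

P(θ) = 1 / (1 + exp(−a(θ − b)))
logit = ln(0.9200/0.0800) = 2.4423
θ = b + logit/(a) = 0.6 + 2.4423/2.5000 = 1.5769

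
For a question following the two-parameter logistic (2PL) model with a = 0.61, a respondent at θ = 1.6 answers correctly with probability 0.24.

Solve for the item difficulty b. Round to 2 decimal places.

P(θ) = 1 / (1 + exp(−a(θ − b)))
logit(0.24) = ln(0.24/0.76) = -1.1527
b = θ − logit/(a) = 1.6 − (-1.1527)/0.6100 = 3.4896

3.49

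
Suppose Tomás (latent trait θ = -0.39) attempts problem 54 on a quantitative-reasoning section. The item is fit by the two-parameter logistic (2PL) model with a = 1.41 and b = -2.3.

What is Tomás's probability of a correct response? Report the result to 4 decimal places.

0.9366

P(θ) = 1 / (1 + exp(−a(θ − b)))
Exponent: 1.41 × (-0.39 − (-2.3)) = 2.6931
1/(1 + e^{-2.6931}) = 0.9366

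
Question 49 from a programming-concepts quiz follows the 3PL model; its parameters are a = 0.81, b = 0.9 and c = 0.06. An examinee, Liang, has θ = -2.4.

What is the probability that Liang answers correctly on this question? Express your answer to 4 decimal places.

0.1207

P(θ) = c + (1 − c) · 1 / (1 + exp(−a(θ − b)))
Exponent: 0.81 × (-2.4 − 0.9) = -2.6730
1/(1 + e^{2.6730}) = 0.0646
P = 0.06 + 0.94 × 0.0646 = 0.1207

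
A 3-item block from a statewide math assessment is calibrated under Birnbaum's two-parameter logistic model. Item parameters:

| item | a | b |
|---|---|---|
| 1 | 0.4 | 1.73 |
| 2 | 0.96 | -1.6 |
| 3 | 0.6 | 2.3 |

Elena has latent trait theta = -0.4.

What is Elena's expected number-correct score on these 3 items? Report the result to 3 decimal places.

P(theta) = 1 / (1 + exp(−a(theta − b)))
P_1 = 1/(1+e^{0.8520}) = 0.2990
P_2 = 1/(1+e^{-1.1520}) = 0.7599
P_3 = 1/(1+e^{1.6200}) = 0.1652
E[score] = 0.2990 + 0.7599 + 0.1652 = 1.2241

1.224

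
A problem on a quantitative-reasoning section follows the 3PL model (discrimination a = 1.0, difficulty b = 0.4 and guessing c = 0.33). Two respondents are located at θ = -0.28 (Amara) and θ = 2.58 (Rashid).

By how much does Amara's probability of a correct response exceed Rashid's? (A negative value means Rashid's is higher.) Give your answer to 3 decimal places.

-0.377

P(θ) = c + (1 − c) · 1 / (1 + exp(−a(θ − b)))
P(Amara) = 0.5553  [exponent -0.6800]
P(Rashid) = 0.9320  [exponent 2.1800]
Difference = 0.5553 − 0.9320 = -0.3767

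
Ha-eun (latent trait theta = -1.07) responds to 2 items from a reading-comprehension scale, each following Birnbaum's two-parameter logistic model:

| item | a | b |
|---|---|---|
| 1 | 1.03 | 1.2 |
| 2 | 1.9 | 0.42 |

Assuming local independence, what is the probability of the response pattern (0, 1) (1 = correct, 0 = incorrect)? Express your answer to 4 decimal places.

P(theta) = 1 / (1 + exp(−a(theta − b)))
P_1 = 1/(1+e^{2.3381}) = 0.0880
P_2 = 1/(1+e^{2.8310}) = 0.0557
L = (1−P_1) × P_2 = 0.9120 × 0.0557 = 0.05077

0.0508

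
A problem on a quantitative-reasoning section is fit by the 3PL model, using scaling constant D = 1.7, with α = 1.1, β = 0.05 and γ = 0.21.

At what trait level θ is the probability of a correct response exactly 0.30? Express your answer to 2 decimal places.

-1.05

P(θ) = γ + (1 − γ) · 1 / (1 + exp(−D·α(θ − β)))
Remove guessing floor: (0.30 − 0.21)/(1 − 0.21) = 0.1139
logit = ln(0.1139/0.8861) = -2.0513
θ = β + logit/(1.7·α) = 0.05 + (-2.0513)/1.8700 = -1.0469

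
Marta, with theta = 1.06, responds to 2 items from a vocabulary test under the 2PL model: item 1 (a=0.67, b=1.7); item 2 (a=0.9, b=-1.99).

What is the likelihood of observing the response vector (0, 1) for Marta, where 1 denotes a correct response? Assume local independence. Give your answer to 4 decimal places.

0.5690

P(theta) = 1 / (1 + exp(−a(theta − b)))
P_1 = 1/(1+e^{0.4288}) = 0.3944
P_2 = 1/(1+e^{-2.7450}) = 0.9396
L = (1−P_1) × P_2 = 0.6056 × 0.9396 = 0.56903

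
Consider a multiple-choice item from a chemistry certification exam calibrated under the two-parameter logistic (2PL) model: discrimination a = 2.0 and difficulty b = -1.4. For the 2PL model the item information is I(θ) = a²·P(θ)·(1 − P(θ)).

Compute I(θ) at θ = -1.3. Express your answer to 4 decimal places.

0.9901

P = 1/(1+e^{-0.2000}) = 0.5498
P(1−P) = 0.5498 × 0.4502 = 0.2475
I = a² × P(1−P) = 2.0² × 0.2475 = 0.99007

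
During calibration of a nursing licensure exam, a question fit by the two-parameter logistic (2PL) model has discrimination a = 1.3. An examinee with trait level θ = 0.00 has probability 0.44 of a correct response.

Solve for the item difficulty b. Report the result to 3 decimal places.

0.186

P(θ) = 1 / (1 + exp(−a(θ − b)))
logit(0.44) = ln(0.44/0.56) = -0.2412
b = θ − logit/(a) = 0.00 − (-0.2412)/1.3000 = 0.1855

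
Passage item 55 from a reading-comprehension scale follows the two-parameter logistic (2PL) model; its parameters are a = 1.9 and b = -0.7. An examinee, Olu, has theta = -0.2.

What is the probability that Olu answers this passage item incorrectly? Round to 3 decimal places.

0.279

P(theta) = 1 / (1 + exp(−a(theta − b)))
Exponent: 1.9 × (-0.2 − (-0.7)) = 0.9500
1/(1 + e^{-0.9500}) = 0.7211
P(incorrect) = 1 − 0.7211 = 0.2789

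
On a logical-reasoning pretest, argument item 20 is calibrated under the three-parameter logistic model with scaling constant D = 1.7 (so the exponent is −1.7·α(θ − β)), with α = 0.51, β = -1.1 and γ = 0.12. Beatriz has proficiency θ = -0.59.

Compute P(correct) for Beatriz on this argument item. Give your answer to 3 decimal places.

P(θ) = γ + (1 − γ) · 1 / (1 + exp(−D·α(θ − β)))
Exponent: 1.7 × 0.51 × (-0.59 − (-1.1)) = 0.4422
1/(1 + e^{-0.4422}) = 0.6088
P = 0.12 + 0.88 × 0.6088 = 0.6557

0.656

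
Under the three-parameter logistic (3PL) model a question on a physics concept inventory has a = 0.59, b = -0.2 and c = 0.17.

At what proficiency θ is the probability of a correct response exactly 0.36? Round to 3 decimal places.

P(θ) = c + (1 − c) · 1 / (1 + exp(−a(θ − b)))
Remove guessing floor: (0.36 − 0.17)/(1 − 0.17) = 0.2289
logit = ln(0.2289/0.7711) = -1.2144
θ = b + logit/(a) = -0.2 + (-1.2144)/0.5900 = -2.2584

-2.258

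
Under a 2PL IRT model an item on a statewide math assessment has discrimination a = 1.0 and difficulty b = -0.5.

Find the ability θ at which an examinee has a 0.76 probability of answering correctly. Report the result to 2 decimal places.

P(θ) = 1 / (1 + exp(−a(θ − b)))
logit = ln(0.7600/0.2400) = 1.1527
θ = b + logit/(a) = -0.5 + 1.1527/1.0000 = 0.6527

0.65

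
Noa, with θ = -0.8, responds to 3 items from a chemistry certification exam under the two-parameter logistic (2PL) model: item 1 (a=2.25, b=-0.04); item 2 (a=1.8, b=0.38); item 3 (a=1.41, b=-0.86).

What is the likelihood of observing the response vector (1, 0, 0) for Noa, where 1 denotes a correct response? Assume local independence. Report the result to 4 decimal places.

0.0655

P(θ) = 1 / (1 + exp(−a(θ − b)))
P_1 = 1/(1+e^{1.7100}) = 0.1532
P_2 = 1/(1+e^{2.1240}) = 0.1068
P_3 = 1/(1+e^{-0.0846}) = 0.5211
L = P_1 × (1−P_2) × (1−P_3) = 0.1532 × 0.8932 × 0.4789 = 0.06551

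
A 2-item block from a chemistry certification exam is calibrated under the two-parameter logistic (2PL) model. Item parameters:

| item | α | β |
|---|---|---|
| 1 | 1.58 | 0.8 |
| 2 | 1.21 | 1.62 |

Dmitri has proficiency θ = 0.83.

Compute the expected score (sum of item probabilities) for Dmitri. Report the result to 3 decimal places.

0.790

P(θ) = 1 / (1 + exp(−α(θ − β)))
P_1 = 1/(1+e^{-0.0474}) = 0.5118
P_2 = 1/(1+e^{0.9559}) = 0.2777
E[score] = 0.5118 + 0.2777 = 0.7895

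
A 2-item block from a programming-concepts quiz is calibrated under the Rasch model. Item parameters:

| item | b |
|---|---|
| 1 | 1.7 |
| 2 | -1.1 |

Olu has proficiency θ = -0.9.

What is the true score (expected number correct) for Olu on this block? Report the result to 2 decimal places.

P(θ) = 1 / (1 + exp(−(θ − b)))
P_1 = 1/(1+e^{2.6000}) = 0.0691
P_2 = 1/(1+e^{-0.2000}) = 0.5498
E[score] = 0.0691 + 0.5498 = 0.6190

0.62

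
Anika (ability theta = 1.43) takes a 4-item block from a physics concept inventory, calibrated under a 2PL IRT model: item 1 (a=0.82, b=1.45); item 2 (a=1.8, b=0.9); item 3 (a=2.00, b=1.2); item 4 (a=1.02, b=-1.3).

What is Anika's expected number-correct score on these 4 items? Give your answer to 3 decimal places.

P(theta) = 1 / (1 + exp(−a(theta − b)))
P_1 = 1/(1+e^{0.0164}) = 0.4959
P_2 = 1/(1+e^{-0.9540}) = 0.7219
P_3 = 1/(1+e^{-0.4600}) = 0.6130
P_4 = 1/(1+e^{-2.7846}) = 0.9418
E[score] = 0.4959 + 0.7219 + 0.6130 + 0.9418 = 2.7727

2.773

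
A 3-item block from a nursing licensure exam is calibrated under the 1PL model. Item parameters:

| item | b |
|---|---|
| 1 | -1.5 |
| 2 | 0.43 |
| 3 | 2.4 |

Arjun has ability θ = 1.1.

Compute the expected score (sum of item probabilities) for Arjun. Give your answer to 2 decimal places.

P(θ) = 1 / (1 + exp(−(θ − b)))
P_1 = 1/(1+e^{-2.6000}) = 0.9309
P_2 = 1/(1+e^{-0.6700}) = 0.6615
P_3 = 1/(1+e^{1.3000}) = 0.2142
E[score] = 0.9309 + 0.6615 + 0.2142 = 1.8065

1.81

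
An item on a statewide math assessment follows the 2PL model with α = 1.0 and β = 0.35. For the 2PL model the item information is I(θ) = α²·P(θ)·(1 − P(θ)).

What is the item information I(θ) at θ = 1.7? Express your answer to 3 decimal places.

P = 1/(1+e^{-1.3500}) = 0.7941
P(1−P) = 0.7941 × 0.2059 = 0.1635
I = α² × P(1−P) = 1.0² × 0.1635 = 0.16349

0.163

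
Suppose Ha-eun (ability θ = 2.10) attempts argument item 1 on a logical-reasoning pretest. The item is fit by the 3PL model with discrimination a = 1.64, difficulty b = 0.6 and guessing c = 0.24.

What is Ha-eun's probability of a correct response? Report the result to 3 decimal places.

0.940

P(θ) = c + (1 − c) · 1 / (1 + exp(−a(θ − b)))
Exponent: 1.64 × (2.10 − 0.6) = 2.4600
1/(1 + e^{-2.4600}) = 0.9213
P = 0.24 + 0.76 × 0.9213 = 0.9402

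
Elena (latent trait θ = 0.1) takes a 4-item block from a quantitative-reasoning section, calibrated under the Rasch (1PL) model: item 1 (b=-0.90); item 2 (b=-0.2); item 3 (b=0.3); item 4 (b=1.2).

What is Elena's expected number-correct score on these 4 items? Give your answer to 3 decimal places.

P(θ) = 1 / (1 + exp(−(θ − b)))
P_1 = 1/(1+e^{-1.0000}) = 0.7311
P_2 = 1/(1+e^{-0.3000}) = 0.5744
P_3 = 1/(1+e^{0.2000}) = 0.4502
P_4 = 1/(1+e^{1.1000}) = 0.2497
E[score] = 0.7311 + 0.5744 + 0.4502 + 0.2497 = 2.0054

2.005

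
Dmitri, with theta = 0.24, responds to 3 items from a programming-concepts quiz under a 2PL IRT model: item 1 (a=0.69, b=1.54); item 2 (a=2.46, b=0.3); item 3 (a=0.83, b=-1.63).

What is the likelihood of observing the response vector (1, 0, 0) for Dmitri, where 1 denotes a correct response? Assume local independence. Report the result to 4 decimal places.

P(theta) = 1 / (1 + exp(−a(theta − b)))
P_1 = 1/(1+e^{0.8970}) = 0.2897
P_2 = 1/(1+e^{0.1476}) = 0.4632
P_3 = 1/(1+e^{-1.5521}) = 0.8252
L = P_1 × (1−P_2) × (1−P_3) = 0.2897 × 0.5368 × 0.1748 = 0.02718

0.0272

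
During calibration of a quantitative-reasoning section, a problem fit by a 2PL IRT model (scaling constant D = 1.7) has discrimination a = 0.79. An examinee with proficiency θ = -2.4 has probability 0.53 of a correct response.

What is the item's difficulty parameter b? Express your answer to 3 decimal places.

P(θ) = 1 / (1 + exp(−D·a(θ − b)))
logit(0.53) = ln(0.53/0.47) = 0.1201
b = θ − logit/(1.7·a) = -2.4 − 0.1201/1.3430 = -2.4895

-2.489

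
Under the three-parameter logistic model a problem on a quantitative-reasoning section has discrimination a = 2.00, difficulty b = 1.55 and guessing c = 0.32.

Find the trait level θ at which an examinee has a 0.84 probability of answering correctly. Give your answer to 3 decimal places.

P(θ) = c + (1 − c) · 1 / (1 + exp(−a(θ − b)))
Remove guessing floor: (0.84 − 0.32)/(1 − 0.32) = 0.7647
logit = ln(0.7647/0.2353) = 1.1787
θ = b + logit/(a) = 1.55 + 1.1787/2.0000 = 2.1393

2.139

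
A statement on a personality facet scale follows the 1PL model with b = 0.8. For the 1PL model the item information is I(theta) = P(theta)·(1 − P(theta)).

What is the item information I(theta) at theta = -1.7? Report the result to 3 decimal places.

0.070

P = 1/(1+e^{2.5000}) = 0.0759
P(1−P) = 0.0759 × 0.9241 = 0.0701
I = P(1−P) = 0.07010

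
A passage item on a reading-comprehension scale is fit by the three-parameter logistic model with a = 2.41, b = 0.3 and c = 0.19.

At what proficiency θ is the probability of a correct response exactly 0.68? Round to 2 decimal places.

P(θ) = c + (1 − c) · 1 / (1 + exp(−a(θ − b)))
Remove guessing floor: (0.68 − 0.19)/(1 − 0.19) = 0.6049
logit = ln(0.6049/0.3951) = 0.4261
θ = b + logit/(a) = 0.3 + 0.4261/2.4100 = 0.4768

0.48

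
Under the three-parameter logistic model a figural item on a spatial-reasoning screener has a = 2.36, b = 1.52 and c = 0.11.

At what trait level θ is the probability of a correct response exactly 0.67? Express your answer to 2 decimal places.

P(θ) = c + (1 − c) · 1 / (1 + exp(−a(θ − b)))
Remove guessing floor: (0.67 − 0.11)/(1 − 0.11) = 0.6292
logit = ln(0.6292/0.3708) = 0.5288
θ = b + logit/(a) = 1.52 + 0.5288/2.3600 = 1.7441

1.74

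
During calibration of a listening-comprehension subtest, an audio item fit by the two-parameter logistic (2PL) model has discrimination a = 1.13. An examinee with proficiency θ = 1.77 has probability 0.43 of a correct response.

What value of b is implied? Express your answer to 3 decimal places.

P(θ) = 1 / (1 + exp(−a(θ − b)))
logit(0.43) = ln(0.43/0.57) = -0.2819
b = θ − logit/(a) = 1.77 − (-0.2819)/1.1300 = 2.0194

2.019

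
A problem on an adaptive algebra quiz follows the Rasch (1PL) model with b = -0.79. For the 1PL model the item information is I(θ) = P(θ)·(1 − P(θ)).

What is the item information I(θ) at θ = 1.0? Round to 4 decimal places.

0.1226

P = 1/(1+e^{-1.7900}) = 0.8569
P(1−P) = 0.8569 × 0.1431 = 0.1226
I = P(1−P) = 0.12260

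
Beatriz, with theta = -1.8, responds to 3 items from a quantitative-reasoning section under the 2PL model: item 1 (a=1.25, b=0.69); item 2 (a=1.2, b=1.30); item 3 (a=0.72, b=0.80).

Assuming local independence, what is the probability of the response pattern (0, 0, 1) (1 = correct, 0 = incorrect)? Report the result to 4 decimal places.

P(theta) = 1 / (1 + exp(−a(theta − b)))
P_1 = 1/(1+e^{3.1125}) = 0.0426
P_2 = 1/(1+e^{3.7200}) = 0.0237
P_3 = 1/(1+e^{1.8720}) = 0.1333
L = (1−P_1) × (1−P_2) × P_3 = 0.9574 × 0.9763 × 0.1333 = 0.12461

0.1246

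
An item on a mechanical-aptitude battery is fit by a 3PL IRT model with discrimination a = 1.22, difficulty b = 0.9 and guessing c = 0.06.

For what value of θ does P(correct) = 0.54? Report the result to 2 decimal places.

0.93

P(θ) = c + (1 − c) · 1 / (1 + exp(−a(θ − b)))
Remove guessing floor: (0.54 − 0.06)/(1 − 0.06) = 0.5106
logit = ln(0.5106/0.4894) = 0.0426
θ = b + logit/(a) = 0.9 + 0.0426/1.2200 = 0.9349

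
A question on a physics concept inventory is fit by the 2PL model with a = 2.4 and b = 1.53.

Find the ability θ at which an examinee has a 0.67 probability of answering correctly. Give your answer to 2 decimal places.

1.83

P(θ) = 1 / (1 + exp(−a(θ − b)))
logit = ln(0.6700/0.3300) = 0.7082
θ = b + logit/(a) = 1.53 + 0.7082/2.4000 = 1.8251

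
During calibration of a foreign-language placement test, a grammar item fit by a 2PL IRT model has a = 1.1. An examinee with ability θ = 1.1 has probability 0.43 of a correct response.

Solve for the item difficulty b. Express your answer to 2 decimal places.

1.36

P(θ) = 1 / (1 + exp(−a(θ − b)))
logit(0.43) = ln(0.43/0.57) = -0.2819
b = θ − logit/(a) = 1.1 − (-0.2819)/1.1000 = 1.3562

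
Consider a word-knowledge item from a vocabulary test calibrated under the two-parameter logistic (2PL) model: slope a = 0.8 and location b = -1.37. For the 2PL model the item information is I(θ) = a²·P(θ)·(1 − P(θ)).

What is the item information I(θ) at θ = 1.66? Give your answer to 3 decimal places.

P = 1/(1+e^{-2.4240}) = 0.9186
P(1−P) = 0.9186 × 0.0814 = 0.0747
I = a² × P(1−P) = 0.8² × 0.0747 = 0.04783

0.048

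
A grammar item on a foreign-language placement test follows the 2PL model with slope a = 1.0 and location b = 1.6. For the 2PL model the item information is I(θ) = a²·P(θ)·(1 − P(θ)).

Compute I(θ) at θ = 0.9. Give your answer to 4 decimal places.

P = 1/(1+e^{0.7000}) = 0.3318
P(1−P) = 0.3318 × 0.6682 = 0.2217
I = a² × P(1−P) = 1.0² × 0.2217 = 0.22171

0.2217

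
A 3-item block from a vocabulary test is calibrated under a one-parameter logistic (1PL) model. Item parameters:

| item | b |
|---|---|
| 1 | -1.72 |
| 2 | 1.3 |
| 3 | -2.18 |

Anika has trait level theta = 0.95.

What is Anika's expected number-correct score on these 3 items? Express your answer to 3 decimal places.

2.307

P(theta) = 1 / (1 + exp(−(theta − b)))
P_1 = 1/(1+e^{-2.6700}) = 0.9352
P_2 = 1/(1+e^{0.3500}) = 0.4134
P_3 = 1/(1+e^{-3.1300}) = 0.9581
E[score] = 0.9352 + 0.4134 + 0.9581 = 2.3067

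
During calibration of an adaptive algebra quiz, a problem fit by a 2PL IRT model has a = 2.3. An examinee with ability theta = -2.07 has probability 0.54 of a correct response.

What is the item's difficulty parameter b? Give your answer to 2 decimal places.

-2.14

P(theta) = 1 / (1 + exp(−a(theta − b)))
logit(0.54) = ln(0.54/0.46) = 0.1603
b = theta − logit/(a) = -2.07 − 0.1603/2.3000 = -2.1397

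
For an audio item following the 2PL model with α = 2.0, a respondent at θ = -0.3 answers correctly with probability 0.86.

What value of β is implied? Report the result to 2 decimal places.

P(θ) = 1 / (1 + exp(−α(θ − β)))
logit(0.86) = ln(0.86/0.14) = 1.8153
β = θ − logit/(α) = -0.3 − 1.8153/2.0000 = -1.2076

-1.21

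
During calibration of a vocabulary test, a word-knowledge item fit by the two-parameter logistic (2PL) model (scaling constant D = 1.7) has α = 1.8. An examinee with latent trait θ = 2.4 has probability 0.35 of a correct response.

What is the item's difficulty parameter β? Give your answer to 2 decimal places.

2.60

P(θ) = 1 / (1 + exp(−D·α(θ − β)))
logit(0.35) = ln(0.35/0.65) = -0.6190
β = θ − logit/(1.7·α) = 2.4 − (-0.6190)/3.0600 = 2.6023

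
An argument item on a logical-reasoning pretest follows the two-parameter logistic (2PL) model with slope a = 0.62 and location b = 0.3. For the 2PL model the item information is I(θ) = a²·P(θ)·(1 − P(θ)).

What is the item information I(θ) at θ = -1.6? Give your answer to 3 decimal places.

P = 1/(1+e^{1.1780}) = 0.2354
P(1−P) = 0.2354 × 0.7646 = 0.1800
I = a² × P(1−P) = 0.62² × 0.1800 = 0.06919

0.069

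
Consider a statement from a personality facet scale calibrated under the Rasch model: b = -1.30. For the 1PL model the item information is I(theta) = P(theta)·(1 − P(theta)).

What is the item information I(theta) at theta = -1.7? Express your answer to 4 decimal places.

P = 1/(1+e^{0.4000}) = 0.4013
P(1−P) = 0.4013 × 0.5987 = 0.2403
I = P(1−P) = 0.24026

0.2403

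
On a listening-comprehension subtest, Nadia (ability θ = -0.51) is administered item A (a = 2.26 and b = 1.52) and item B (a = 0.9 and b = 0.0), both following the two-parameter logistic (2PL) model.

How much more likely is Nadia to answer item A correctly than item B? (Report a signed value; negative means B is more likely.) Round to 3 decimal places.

P(θ) = 1 / (1 + exp(−a(θ − b)))
P_A = 0.0101
P_B = 0.3872
P_A − P_B = -0.3772

-0.377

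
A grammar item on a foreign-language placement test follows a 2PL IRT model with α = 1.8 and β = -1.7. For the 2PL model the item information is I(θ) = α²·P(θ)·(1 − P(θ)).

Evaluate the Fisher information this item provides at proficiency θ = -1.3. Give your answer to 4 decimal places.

0.7135

P = 1/(1+e^{-0.7200}) = 0.6726
P(1−P) = 0.6726 × 0.3274 = 0.2202
I = α² × P(1−P) = 1.8² × 0.2202 = 0.71347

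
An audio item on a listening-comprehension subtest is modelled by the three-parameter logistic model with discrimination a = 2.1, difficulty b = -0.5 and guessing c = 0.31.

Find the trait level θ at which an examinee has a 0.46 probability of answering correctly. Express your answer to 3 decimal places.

P(θ) = c + (1 − c) · 1 / (1 + exp(−a(θ − b)))
Remove guessing floor: (0.46 − 0.31)/(1 − 0.31) = 0.2174
logit = ln(0.2174/0.7826) = -1.2809
θ = b + logit/(a) = -0.5 + (-1.2809)/2.1000 = -1.1100

-1.110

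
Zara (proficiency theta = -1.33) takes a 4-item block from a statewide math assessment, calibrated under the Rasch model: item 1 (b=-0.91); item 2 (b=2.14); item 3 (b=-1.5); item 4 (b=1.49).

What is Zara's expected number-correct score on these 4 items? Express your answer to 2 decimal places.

P(theta) = 1 / (1 + exp(−(theta − b)))
P_1 = 1/(1+e^{0.4200}) = 0.3965
P_2 = 1/(1+e^{3.4700}) = 0.0302
P_3 = 1/(1+e^{-0.1700}) = 0.5424
P_4 = 1/(1+e^{2.8200}) = 0.0563
E[score] = 0.3965 + 0.0302 + 0.5424 + 0.0563 = 1.0253

1.03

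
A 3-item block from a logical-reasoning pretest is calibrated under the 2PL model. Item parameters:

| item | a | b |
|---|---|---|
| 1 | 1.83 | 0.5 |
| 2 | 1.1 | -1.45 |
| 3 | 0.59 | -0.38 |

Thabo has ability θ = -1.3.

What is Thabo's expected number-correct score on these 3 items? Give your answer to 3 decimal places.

0.944

P(θ) = 1 / (1 + exp(−a(θ − b)))
P_1 = 1/(1+e^{3.2940}) = 0.0358
P_2 = 1/(1+e^{-0.1650}) = 0.5412
P_3 = 1/(1+e^{0.5428}) = 0.3675
E[score] = 0.0358 + 0.5412 + 0.3675 = 0.9445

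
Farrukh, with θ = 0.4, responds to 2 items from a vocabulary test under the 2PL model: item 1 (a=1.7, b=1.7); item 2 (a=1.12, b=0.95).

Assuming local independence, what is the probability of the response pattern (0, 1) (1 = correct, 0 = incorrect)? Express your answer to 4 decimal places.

P(θ) = 1 / (1 + exp(−a(θ − b)))
P_1 = 1/(1+e^{2.2100}) = 0.0989
P_2 = 1/(1+e^{0.6160}) = 0.3507
L = (1−P_1) × P_2 = 0.9011 × 0.3507 = 0.31602

0.3160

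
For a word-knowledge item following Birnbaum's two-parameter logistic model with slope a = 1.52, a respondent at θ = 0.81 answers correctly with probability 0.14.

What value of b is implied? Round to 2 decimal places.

2.00

P(θ) = 1 / (1 + exp(−a(θ − b)))
logit(0.14) = ln(0.14/0.86) = -1.8153
b = θ − logit/(a) = 0.81 − (-1.8153)/1.5200 = 2.0043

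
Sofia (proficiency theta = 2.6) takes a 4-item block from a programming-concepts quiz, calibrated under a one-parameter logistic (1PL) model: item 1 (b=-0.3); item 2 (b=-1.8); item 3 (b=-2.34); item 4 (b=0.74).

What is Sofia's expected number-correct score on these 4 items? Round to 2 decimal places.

P(theta) = 1 / (1 + exp(−(theta − b)))
P_1 = 1/(1+e^{-2.9000}) = 0.9478
P_2 = 1/(1+e^{-4.4000}) = 0.9879
P_3 = 1/(1+e^{-4.9400}) = 0.9929
P_4 = 1/(1+e^{-1.8600}) = 0.8653
E[score] = 0.9478 + 0.9879 + 0.9929 + 0.8653 = 3.7939

3.79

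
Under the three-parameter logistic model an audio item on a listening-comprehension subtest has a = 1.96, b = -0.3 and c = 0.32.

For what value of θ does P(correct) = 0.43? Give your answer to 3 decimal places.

P(θ) = c + (1 − c) · 1 / (1 + exp(−a(θ − b)))
Remove guessing floor: (0.43 − 0.32)/(1 − 0.32) = 0.1618
logit = ln(0.1618/0.8382) = -1.6452
θ = b + logit/(a) = -0.3 + (-1.6452)/1.9600 = -1.1394

-1.139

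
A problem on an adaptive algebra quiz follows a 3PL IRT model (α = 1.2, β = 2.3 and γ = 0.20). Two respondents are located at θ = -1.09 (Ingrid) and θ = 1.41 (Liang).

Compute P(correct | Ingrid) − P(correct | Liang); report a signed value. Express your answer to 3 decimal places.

P(θ) = γ + (1 − γ) · 1 / (1 + exp(−α(θ − β)))
P(Ingrid) = 0.2135  [exponent -4.0680]
P(Liang) = 0.4046  [exponent -1.0680]
Difference = 0.2135 − 0.4046 = -0.1912

-0.191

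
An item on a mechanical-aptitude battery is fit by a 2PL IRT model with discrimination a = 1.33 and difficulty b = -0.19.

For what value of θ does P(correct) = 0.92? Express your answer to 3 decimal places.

P(θ) = 1 / (1 + exp(−a(θ − b)))
logit = ln(0.9200/0.0800) = 2.4423
θ = b + logit/(a) = -0.19 + 2.4423/1.3300 = 1.6464

1.646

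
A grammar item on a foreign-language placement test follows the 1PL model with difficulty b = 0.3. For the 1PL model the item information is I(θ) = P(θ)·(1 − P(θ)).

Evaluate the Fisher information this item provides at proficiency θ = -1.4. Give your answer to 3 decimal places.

0.131

P = 1/(1+e^{1.7000}) = 0.1545
P(1−P) = 0.1545 × 0.8455 = 0.1306
I = P(1−P) = 0.13061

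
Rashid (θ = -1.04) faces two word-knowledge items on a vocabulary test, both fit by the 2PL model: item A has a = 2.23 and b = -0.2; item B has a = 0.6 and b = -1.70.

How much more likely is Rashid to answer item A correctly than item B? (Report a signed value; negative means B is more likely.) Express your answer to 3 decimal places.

-0.465

P(θ) = 1 / (1 + exp(−a(θ − b)))
P_A = 0.1332
P_B = 0.5977
P_A − P_B = -0.4646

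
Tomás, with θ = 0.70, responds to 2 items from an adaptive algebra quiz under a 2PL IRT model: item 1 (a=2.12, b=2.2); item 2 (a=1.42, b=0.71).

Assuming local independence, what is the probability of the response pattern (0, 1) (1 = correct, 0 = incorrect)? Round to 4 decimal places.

P(θ) = 1 / (1 + exp(−a(θ − b)))
P_1 = 1/(1+e^{3.1800}) = 0.0399
P_2 = 1/(1+e^{0.0142}) = 0.4965
L = (1−P_1) × P_2 = 0.9601 × 0.4965 = 0.47663

0.4766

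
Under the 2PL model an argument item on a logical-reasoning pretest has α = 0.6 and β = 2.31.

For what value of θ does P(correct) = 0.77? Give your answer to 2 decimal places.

4.32

P(θ) = 1 / (1 + exp(−α(θ − β)))
logit = ln(0.7700/0.2300) = 1.2083
θ = β + logit/(α) = 2.31 + 1.2083/0.6000 = 4.3239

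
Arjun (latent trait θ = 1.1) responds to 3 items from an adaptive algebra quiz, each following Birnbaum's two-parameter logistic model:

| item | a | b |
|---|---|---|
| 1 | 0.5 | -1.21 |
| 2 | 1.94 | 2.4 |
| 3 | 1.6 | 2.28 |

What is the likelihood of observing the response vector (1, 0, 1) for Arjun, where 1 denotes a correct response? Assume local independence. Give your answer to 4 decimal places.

P(θ) = 1 / (1 + exp(−a(θ − b)))
P_1 = 1/(1+e^{-1.1550}) = 0.7604
P_2 = 1/(1+e^{2.5220}) = 0.0743
P_3 = 1/(1+e^{1.8880}) = 0.1315
L = P_1 × (1−P_2) × P_3 = 0.7604 × 0.9257 × 0.1315 = 0.09254

0.0925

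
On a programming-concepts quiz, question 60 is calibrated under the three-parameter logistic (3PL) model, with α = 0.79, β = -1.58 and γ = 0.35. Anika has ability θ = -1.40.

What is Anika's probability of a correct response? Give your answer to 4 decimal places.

0.6981

P(θ) = γ + (1 − γ) · 1 / (1 + exp(−α(θ − β)))
Exponent: 0.79 × (-1.40 − (-1.58)) = 0.1422
1/(1 + e^{-0.1422}) = 0.5355
P = 0.35 + 0.65 × 0.5355 = 0.6981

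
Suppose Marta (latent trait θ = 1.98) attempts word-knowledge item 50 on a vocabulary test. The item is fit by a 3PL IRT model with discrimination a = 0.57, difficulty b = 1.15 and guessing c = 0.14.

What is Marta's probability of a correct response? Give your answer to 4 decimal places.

P(θ) = c + (1 − c) · 1 / (1 + exp(−a(θ − b)))
Exponent: 0.57 × (1.98 − 1.15) = 0.4731
1/(1 + e^{-0.4731}) = 0.6161
P = 0.14 + 0.86 × 0.6161 = 0.6699

0.6699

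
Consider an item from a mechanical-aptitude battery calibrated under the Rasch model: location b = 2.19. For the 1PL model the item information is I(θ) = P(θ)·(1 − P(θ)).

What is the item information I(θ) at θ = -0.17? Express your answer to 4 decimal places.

0.0788

P = 1/(1+e^{2.3600}) = 0.0863
P(1−P) = 0.0863 × 0.9137 = 0.0788
I = P(1−P) = 0.07883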